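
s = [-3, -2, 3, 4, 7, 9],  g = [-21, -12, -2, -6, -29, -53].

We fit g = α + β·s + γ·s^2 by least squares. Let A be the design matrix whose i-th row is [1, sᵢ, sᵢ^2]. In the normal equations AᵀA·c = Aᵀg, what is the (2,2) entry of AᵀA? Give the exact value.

168

Row 2 ↔ basis s, column 2 ↔ basis s, so (AᵀA)_{2,2} = Σᵢ (s)·(s) = (-3)·(-3) + (-2)·(-2) + (3)·(3) + (4)·(4) + (7)·(7) + (9)·(9) = 168.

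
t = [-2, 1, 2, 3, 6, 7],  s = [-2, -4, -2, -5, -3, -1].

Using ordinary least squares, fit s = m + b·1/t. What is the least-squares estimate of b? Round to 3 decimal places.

From the data, Σ1 = 6, Σ1/t = 23/14, Σ1/t·1/t = 2927/1764.
And Σs = -17, Σ1/t·s = -265/42.
So AᵀA·[m, b]ᵀ = Aᵀs: [[6, 23/14]; [23/14, 2927/1764]]·[m, b]ᵀ = [-17, -265/42]ᵀ.
det = 6·(2927/1764) − (23/14)² = 4267/588.
m = ((-17)·(2927/1764) − (23/14)·(-265/42))/(4267/588) = -31474/12801; b = (6·(-265/42) − (23/14)·(-17))/(4267/588) = -5838/4267.

b = -1.368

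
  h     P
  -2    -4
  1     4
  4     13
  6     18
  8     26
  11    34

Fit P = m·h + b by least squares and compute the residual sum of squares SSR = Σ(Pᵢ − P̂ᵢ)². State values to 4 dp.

Setting ∂/∂m … = 0 gives: 242·m + 28·b = 754;  28·m + 6·b = 91.
(Σh·h = 242, Σh = 28, Σ1 = 6, Σh·P = 754, ΣP = 91.)
Determinant 242·6 − 28² = 668.
m = (754·6 − 28·91)/668 = 494/167; b = (242·91 − 28·754)/668 = 455/334.
Residuals: 185/334, -107/334, -65/334, -371/334, 325/334, 33/334; SSR = 881/334.

SSR = 2.6377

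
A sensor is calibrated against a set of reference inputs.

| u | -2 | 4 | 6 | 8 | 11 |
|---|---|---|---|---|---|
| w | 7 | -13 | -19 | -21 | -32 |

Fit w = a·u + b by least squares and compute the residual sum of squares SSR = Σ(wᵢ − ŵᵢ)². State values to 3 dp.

The normal equations are: 241·a + 27·b = -700;  27·a + 5·b = -78.
det = 241·5 − 27² = 476.
a = ((-700)·5 − 27·(-78))/476 = -41/14; b = (241·(-78) − 27·(-700))/476 = 3/14.
Residuals: 13/14, -3/2, -23/14, 31/14, 0; SSR = 75/7.

SSR = 10.714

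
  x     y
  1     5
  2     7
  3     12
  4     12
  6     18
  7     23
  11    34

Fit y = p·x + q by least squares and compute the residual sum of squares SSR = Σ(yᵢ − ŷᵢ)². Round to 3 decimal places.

Setting ∂/∂p … = 0 gives: 236·p + 34·q = 746;  34·p + 7·q = 111.
(Σx·x = 236, Σx = 34, Σ1 = 7, Σx·y = 746, Σy = 111.)
Eliminating q: 7·(row 1) − 34·(row 2) gives 496·p = 7·746 − 34·111 = 1448, so p = 181/62.
Then q = (111 − 34·(181/62))/7 = 52/31.
Residuals: 25/62, -16/31, 97/62, -42/31, -37/31, 55/62, 13/62; SSR = 216/31.

SSR = 6.968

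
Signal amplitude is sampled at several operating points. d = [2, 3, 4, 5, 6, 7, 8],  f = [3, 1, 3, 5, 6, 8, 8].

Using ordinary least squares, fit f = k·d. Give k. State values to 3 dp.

The normal equations are: 203·k = 202.
Hence k = 202 / 203 ≈ 0.995074.

k = 0.995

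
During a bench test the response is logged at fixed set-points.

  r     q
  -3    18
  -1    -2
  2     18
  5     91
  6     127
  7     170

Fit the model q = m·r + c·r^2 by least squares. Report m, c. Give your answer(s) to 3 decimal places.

m = 3.141, c = 3.014

Forming AᵀA = [[124, 664]; [664, 4420]] and Aᵀq = [2391, 15409]ᵀ gives AᵀA·[m, c]ᵀ = Aᵀq.
Eliminating c: 4420·(row 1) − 664·(row 2) gives 107184·m = 4420·2391 − 664·15409 = 336644, so m = 1093/348.
Then c = (15409 − 664·(1093/348))/4420 = 1049/348.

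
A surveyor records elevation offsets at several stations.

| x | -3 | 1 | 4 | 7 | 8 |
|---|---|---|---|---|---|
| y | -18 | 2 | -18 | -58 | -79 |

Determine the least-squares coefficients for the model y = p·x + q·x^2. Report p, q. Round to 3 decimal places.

Compute the Gram sums: Σx·x = 139, Σx·x^2 = 893, Σx^2·x^2 = 6835.
And Σx·y = -1054, Σx^2·y = -8346.
So AᵀA·[p, q]ᵀ = Aᵀy: [[139, 893]; [893, 6835]]·[p, q]ᵀ = [-1054, -8346]ᵀ.
Eliminating q: 6835·(row 1) − 893·(row 2) gives 152616·p = 6835·(-1054) − 893·(-8346) = 248888, so p = 31111/19077.
Then q = ((-8346) − 893·(31111/19077))/6835 = -27359/19077.

p = 1.631, q = -1.434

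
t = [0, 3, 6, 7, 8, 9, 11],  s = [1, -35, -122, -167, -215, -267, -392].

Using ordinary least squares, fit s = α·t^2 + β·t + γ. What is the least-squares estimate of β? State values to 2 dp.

β = -3.01

From the data, Σt^2·t^2 = 29076, Σt^2·t = 3158, Σt^2 = 360, Σt·t = 360, Σt = 44, Σ1 = 7.
And Σt^2·s = -95709, Σt·s = -10441, Σs = -1197.
Normal equations: [[29076, 3158, 360]; [3158, 360, 44]; [360, 44, 7]]·[α, β, γ]ᵀ = [-95709, -10441, -1197]ᵀ.
Solving the 3×3 system (Gaussian elimination) gives α = -832547/279538, β = -841005/279538, γ = 21573/19967.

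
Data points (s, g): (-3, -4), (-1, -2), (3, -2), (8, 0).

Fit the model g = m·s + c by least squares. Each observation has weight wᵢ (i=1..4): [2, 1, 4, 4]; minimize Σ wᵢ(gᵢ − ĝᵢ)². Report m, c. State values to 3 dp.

m = 0.335, c = -2.764

Compute the Gram sums: Σwᵢ·s·s = 311, Σwᵢ·s = 37, Σwᵢ·1 = 11.
For XᵀWg: Σwᵢ·s·g = 2, Σwᵢ·g = -18.
XᵀWX·[m, c]ᵀ = XᵀWg becomes [[311, 37]; [37, 11]]·[m, c]ᵀ = [2, -18]ᵀ.
det = 311·11 − 37² = 2052.
m = (2·11 − 37·(-18))/2052 = 172/513; c = (311·(-18) − 37·2)/2052 = -1418/513.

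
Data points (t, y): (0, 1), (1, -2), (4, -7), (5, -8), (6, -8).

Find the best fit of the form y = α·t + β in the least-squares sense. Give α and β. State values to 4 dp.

α = -1.5373, β = 0.1194

Forming XᵀX = [[78, 16]; [16, 5]] and Xᵀy = [-118, -24]ᵀ gives XᵀX·[α, β]ᵀ = Xᵀy.
Δ = 78·5 − 16² = 134.
α = ((-118)·5 − 16·(-24))/134 = -103/67; β = (78·(-24) − 16·(-118))/134 = 8/67.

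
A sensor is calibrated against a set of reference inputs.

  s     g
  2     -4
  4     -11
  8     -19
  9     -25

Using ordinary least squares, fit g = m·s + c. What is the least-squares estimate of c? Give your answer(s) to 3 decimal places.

c = 1.008

The normal equations are: 165·m + 23·c = -429;  23·m + 4·c = -59.
(Σs·s = 165, Σs = 23, Σ1 = 4, Σs·g = -429, Σg = -59.)
det = 165·4 − 23² = 131.
m = ((-429)·4 − 23·(-59))/131 = -359/131; c = (165·(-59) − 23·(-429))/131 = 132/131.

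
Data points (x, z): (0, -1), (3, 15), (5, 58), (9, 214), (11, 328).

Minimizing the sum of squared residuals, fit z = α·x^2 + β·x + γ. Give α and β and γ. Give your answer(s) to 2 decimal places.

AᵀA·[α, β, γ]ᵀ = Aᵀz reads: 21908·α + 2212·β + 236·γ = 58607;  2212·α + 236·β + 28·γ = 5869;  236·α + 28·β + 5·γ = 614.
(Σx^2·x^2 = 21908, Σx^2·x = 2212, Σx^2 = 236, Σx·x = 236, Σx = 28, Σ1 = 5, Σx^2·z = 58607, Σx·z = 5869, Σz = 614.)
Inverting the 3×3 Gram matrix, [α, β, γ]ᵀ = [3163/1043, -2029/596, -1329/1043]ᵀ.

α = 3.03, β = -3.40, γ = -1.27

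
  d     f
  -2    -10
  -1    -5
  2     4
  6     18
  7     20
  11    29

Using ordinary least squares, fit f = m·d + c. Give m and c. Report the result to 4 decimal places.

m = 3.0381, c = -2.3127

From the data, Σd·d = 215, Σd = 23, Σ1 = 6.
For Mᵀf: Σd·f = 600, Σf = 56.
So MᵀM·[m, c]ᵀ = Mᵀf: [[215, 23]; [23, 6]]·[m, c]ᵀ = [600, 56]ᵀ.
Determinant 215·6 − 23² = 761.
m = (600·6 − 23·56)/761 = 2312/761; c = (215·56 − 23·600)/761 = -1760/761.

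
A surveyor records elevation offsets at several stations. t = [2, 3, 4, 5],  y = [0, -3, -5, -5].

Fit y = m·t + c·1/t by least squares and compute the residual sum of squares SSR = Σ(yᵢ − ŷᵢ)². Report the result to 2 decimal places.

SSR = 1.64

The normal equations are: 54·m + 4·c = -54;  4·m + (1669/3600)·c = -13/4.
(Σt·t = 54, Σt·1/t = 4, Σ1/t·1/t = 1669/3600, Σt·y = -54, Σ1/t·y = -13/4.)
Eliminating c: (1669/3600)·(row 1) − 4·(row 2) gives (1807/200)·m = (1669/3600)·(-54) − 4·(-13/4) = -2407/200, so m = -2407/1807.
Then c = ((-13/4) − 4·(-2407/1807))/(1669/3600) = 8100/1807.
Residuals: 764/1807, -900/1807, -1432/1807, 1380/1807; SSR = 2960/1807.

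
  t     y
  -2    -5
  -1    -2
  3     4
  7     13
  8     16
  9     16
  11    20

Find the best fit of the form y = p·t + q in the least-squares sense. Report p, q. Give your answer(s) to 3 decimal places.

p = 1.929, q = -0.786

The normal system MᵀM·[p, q]ᵀ = Mᵀy is [[329, 35]; [35, 7]]·[p, q]ᵀ = [607, 62]ᵀ.
Δ = 329·7 − 35² = 1078.
p = (607·7 − 35·62)/1078 = 27/14; q = (329·62 − 35·607)/1078 = -11/14.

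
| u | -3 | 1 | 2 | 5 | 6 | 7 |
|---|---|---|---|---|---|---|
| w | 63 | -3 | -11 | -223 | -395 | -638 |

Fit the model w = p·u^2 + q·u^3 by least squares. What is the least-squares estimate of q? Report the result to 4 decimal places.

q = -2.0118

Entries of MᵀM: Σu^2·u^2 = 4420, Σu^2·u^3 = 27498, Σu^3·u^3 = 180724.
Moment sums: Σu^2·w = -50537, Σu^3·w = -333821.
det = 4420·180724 − 27498² = 42660076.
p = ((-50537)·180724 − 27498·(-333821))/42660076 = 23080535/21330038; q = (4420·(-333821) − 27498·(-50537))/42660076 = -42911197/21330038.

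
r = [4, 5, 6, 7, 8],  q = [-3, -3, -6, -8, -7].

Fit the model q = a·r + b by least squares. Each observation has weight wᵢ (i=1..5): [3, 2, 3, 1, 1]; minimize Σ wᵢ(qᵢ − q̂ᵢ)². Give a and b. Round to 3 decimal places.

Compute the Gram sums: Σwᵢ·r·r = 319, Σwᵢ·r = 55, Σwᵢ·1 = 10.
Moment sums: Σwᵢ·r·q = -286, Σwᵢ·q = -48.
So MᵀWM·[a, b]ᵀ = MᵀWq: [[319, 55]; [55, 10]]·[a, b]ᵀ = [-286, -48]ᵀ.
Eliminating b: 10·(row 1) − 55·(row 2) gives 165·a = 10·(-286) − 55·(-48) = -220, so a = -4/3.
Then b = ((-48) − 55·(-4/3))/10 = 38/15.

a = -1.333, b = 2.533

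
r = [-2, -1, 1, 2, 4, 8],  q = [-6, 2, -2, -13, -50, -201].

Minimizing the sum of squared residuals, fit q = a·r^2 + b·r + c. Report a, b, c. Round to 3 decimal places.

The normal equations are: 4386·a + 576·b + 90·c = -13740;  576·a + 90·b + 12·c = -1826;  90·a + 12·b + 6·c = -270.
(Σr^2·r^2 = 4386, Σr^2·r = 576, Σr^2 = 90, Σr·r = 90, Σr = 12, Σ1 = 6, Σr^2·q = -13740, Σr·q = -1826, Σq = -270.)
Row-reducing yields a = -329/110, b = -254/165, c = 971/330.

a = -2.991, b = -1.539, c = 2.942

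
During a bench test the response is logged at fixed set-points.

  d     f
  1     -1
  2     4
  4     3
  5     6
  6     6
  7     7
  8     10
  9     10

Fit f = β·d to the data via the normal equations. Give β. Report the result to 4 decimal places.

β = 1.1014

The normal system MᵀM·[β]ᵀ = Mᵀf is [[276]]·[β]ᵀ = [304]ᵀ.
β = 304/276 = 1.10145.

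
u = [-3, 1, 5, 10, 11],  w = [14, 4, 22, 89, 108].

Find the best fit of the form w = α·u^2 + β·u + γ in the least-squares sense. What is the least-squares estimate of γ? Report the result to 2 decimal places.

With design matrix A, AᵀA = [[25348, 2430, 256]; [2430, 256, 24]; [256, 24, 5]] and Aᵀw = [22648, 2150, 237]ᵀ.
Row-reducing yields α = 30025/31889, β = -2066/2453, γ = 103177/31889.

γ = 3.24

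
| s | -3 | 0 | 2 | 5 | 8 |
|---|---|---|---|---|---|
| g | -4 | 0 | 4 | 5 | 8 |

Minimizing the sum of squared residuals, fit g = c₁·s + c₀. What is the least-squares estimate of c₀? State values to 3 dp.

The normal system AᵀA·[c₁, c₀]ᵀ = Aᵀg is [[102, 12]; [12, 5]]·[c₁, c₀]ᵀ = [109, 13]ᵀ.
Eliminating c₀: 5·(row 1) − 12·(row 2) gives 366·c₁ = 5·109 − 12·13 = 389, so c₁ = 389/366.
Then c₀ = (13 − 12·(389/366))/5 = 3/61.

c₀ = 0.049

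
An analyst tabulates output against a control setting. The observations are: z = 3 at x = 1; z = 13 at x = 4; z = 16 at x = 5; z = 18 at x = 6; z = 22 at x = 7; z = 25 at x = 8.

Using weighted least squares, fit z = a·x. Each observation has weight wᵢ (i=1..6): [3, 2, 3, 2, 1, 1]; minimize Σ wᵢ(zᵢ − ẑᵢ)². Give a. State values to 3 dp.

a = 3.129

With design matrix A, AᵀWA = [[295]] and AᵀWz = [923]ᵀ.
Hence a = 923 / 295 ≈ 3.12881.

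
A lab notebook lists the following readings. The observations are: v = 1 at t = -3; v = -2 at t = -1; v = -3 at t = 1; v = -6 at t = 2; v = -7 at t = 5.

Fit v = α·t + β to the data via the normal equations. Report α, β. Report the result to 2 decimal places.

Forming XᵀX = [[40, 4]; [4, 5]] and Xᵀv = [-51, -17]ᵀ gives XᵀX·[α, β]ᵀ = Xᵀv.
Determinant 40·5 − 4² = 184.
α = ((-51)·5 − 4·(-17))/184 = -187/184; β = (40·(-17) − 4·(-51))/184 = -119/46.

α = -1.02, β = -2.59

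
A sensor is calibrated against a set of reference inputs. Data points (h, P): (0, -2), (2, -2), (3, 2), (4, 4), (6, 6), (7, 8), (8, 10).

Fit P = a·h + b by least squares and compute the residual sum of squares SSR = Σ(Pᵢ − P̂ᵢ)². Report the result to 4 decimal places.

The normal system XᵀX·[a, b]ᵀ = XᵀP is [[178, 30]; [30, 7]]·[a, b]ᵀ = [190, 26]ᵀ.
det = 178·7 − 30² = 346.
a = (190·7 − 30·26)/346 = 275/173; b = (178·26 − 30·190)/346 = -536/173.
Residuals: 190/173, -360/173, 57/173, 128/173, -76/173, -5/173, 66/173; SSR = 1130/173.

SSR = 6.5318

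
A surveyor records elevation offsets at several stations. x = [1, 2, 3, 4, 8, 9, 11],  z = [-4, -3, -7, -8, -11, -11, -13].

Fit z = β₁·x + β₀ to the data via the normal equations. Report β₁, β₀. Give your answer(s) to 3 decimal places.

β₁ = -0.932, β₀ = -3.086

Setting ∂/∂β₁ … = 0 gives: 296·β₁ + 38·β₀ = -393;  38·β₁ + 7·β₀ = -57.
(Σx·x = 296, Σx = 38, Σ1 = 7, Σx·z = -393, Σz = -57.)
Determinant 296·7 − 38² = 628.
β₁ = ((-393)·7 − 38·(-57))/628 = -585/628; β₀ = (296·(-57) − 38·(-393))/628 = -969/314.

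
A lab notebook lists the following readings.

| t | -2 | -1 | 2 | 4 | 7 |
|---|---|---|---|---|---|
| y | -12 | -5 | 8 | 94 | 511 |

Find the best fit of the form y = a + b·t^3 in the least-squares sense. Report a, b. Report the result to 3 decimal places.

a = -2.325, b = 1.497

Entries of AᵀA: Σ1 = 5, Σt^3 = 406, Σt^3·t^3 = 121874.
Moment sums: Σy = 596, Σt^3·y = 181454.
So AᵀA·[a, b]ᵀ = Aᵀy: [[5, 406]; [406, 121874]]·[a, b]ᵀ = [596, 181454]ᵀ.
Δ = 5·121874 − 406² = 444534.
a = (596·121874 − 406·181454)/444534 = -516710/222267; b = (5·181454 − 406·596)/444534 = 332647/222267.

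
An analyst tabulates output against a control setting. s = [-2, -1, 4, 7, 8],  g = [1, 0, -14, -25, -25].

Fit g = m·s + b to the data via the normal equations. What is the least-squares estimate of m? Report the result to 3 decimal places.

m = -2.795

Normal-equation sums: Σs·s = 134, Σs = 16, Σ1 = 5.
And Σs·g = -433, Σg = -63.
So MᵀM·[m, b]ᵀ = Mᵀg: [[134, 16]; [16, 5]]·[m, b]ᵀ = [-433, -63]ᵀ.
det = 134·5 − 16² = 414.
m = ((-433)·5 − 16·(-63))/414 = -1157/414; b = (134·(-63) − 16·(-433))/414 = -757/207.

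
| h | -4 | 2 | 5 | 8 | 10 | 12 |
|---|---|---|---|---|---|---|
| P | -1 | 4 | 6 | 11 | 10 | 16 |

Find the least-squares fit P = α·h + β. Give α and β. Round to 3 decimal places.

α = 0.985, β = 2.247

Sums needed: Σh·h = 353, Σh = 33, Σ1 = 6.
Moment sums: Σh·P = 422, ΣP = 46.
XᵀX·[α, β]ᵀ = XᵀP becomes [[353, 33]; [33, 6]]·[α, β]ᵀ = [422, 46]ᵀ.
Eliminating β: 6·(row 1) − 33·(row 2) gives 1029·α = 6·422 − 33·46 = 1014, so α = 338/343.
Then β = (46 − 33·(338/343))/6 = 2312/1029.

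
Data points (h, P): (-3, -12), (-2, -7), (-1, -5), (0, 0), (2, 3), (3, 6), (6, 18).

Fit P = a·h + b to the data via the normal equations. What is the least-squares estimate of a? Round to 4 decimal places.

a = 3.1106

With design matrix M, MᵀM = [[63, 5]; [5, 7]] and MᵀP = [187, 3]ᵀ.
Δ = 63·7 − 5² = 416.
a = (187·7 − 5·3)/416 = 647/208; b = (63·3 − 5·187)/416 = -373/208.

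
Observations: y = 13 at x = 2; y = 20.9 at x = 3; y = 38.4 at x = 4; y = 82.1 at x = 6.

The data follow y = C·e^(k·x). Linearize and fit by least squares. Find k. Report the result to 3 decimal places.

k = 0.464

With ln yᵢ as the transformed response and xᵢ as the regressor:
Σx = 15.0000, Σ(x)² = 65.0000, Σln y = 13.6607, Σx·ln y = 55.2890.
Normal system: [[65.0000, 15.0000]; [15.0000, 4]]·[k, ln C]ᵀ = [55.2890, 13.6607]ᵀ.
Δ = 65.0000·4 − (15.0000)² = 35.0000; k = (55.2890·4 − 15.0000·13.6607)/35.0000 = 0.46416, ln C = (65.0000·13.6607 − 15.0000·55.2890)/35.0000 = 1.67457.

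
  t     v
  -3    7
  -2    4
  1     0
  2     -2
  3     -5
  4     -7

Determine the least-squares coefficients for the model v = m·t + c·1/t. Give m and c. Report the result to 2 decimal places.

Compute the Gram sums: Σt·t = 43, Σt·1/t = 6, Σ1/t·1/t = 257/144.
Right-hand side: Σt·v = -76, Σ1/t·v = -35/4.
So XᵀX·[m, c]ᵀ = Xᵀv: [[43, 6]; [6, 257/144]]·[m, c]ᵀ = [-76, -35/4]ᵀ.
det = 43·(257/144) − 6² = 5867/144.
m = ((-76)·(257/144) − 6·(-35/4))/(5867/144) = -11972/5867; c = (43·(-35/4) − 6·(-76))/(5867/144) = 11484/5867.

m = -2.04, c = 1.96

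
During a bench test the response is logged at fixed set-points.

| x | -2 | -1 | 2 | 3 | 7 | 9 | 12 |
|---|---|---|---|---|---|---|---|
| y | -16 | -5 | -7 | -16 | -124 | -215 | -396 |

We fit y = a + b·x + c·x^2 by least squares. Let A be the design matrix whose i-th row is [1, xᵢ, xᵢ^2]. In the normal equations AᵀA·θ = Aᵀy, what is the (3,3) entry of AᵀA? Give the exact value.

Row 3 ↔ basis x^2, column 3 ↔ basis x^2, so (AᵀA)_{3,3} = Σᵢ (x^2)·(x^2) = (4)·(4) + (1)·(1) + (4)·(4) + (9)·(9) + (49)·(49) + (81)·(81) + (144)·(144) = 29812.

29812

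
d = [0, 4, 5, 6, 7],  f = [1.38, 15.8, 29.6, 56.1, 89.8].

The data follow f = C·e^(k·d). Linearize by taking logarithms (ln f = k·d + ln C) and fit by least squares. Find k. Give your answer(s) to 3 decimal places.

With ln fᵢ as the transformed response and dᵢ as the regressor:
AᵀA = [[126.0000, 22.0000]; [22.0000, 5]], rhs = [83.6248, 14.9946]ᵀ  (here Σd = 22.0000, Σ(d)² = 126.0000, Σln f = 14.9946, Σd·ln f = 83.6248).
Slope k = (n·Σd·ln f − Σd·Σln f)/(n·Σ(d)² − (Σd)²) = (5·83.6248 − 22.0000·14.9946)/146.0000 = 0.60441; ln C = (Σln f − k·Σd)/n = 0.33953.

k = 0.604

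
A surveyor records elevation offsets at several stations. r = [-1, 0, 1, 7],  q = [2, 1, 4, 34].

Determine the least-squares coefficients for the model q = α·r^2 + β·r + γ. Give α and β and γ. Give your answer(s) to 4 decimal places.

α = 0.5212, β = 0.9286, γ = 1.9790

With design matrix M, MᵀM = [[2403, 343, 51]; [343, 51, 7]; [51, 7, 4]] and Mᵀq = [1672, 240, 41]ᵀ.
Inverting the 3×3 Gram matrix, [α, β, γ]ᵀ = [184/353, 1639/1765, 3493/1765]ᵀ.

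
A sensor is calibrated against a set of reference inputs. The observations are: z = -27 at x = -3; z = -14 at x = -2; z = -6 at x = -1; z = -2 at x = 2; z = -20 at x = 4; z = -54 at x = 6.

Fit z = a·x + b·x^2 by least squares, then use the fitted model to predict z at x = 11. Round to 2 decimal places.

MᵀM·[a, b]ᵀ = Mᵀz reads: 70·a + 252·b = -293;  252·a + 1666·b = -2577.
det = 70·1666 − 252² = 53116.
a = ((-293)·1666 − 252·(-2577))/53116 = 11519/3794; b = (70·(-2577) − 252·(-293))/53116 = -7611/3794.
At x = 11: ẑ = (11519/3794)·(11) + (-7611/3794)·(121) = -397111/1897.

ẑ = -209.34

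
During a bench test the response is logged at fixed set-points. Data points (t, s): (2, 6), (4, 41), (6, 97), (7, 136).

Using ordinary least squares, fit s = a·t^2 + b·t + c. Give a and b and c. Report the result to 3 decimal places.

a = 2.923, b = -0.448, c = -4.608

Entries of XᵀX: Σt^2·t^2 = 3969, Σt^2·t = 631, Σt^2 = 105, Σt·t = 105, Σt = 19, Σ1 = 4.
For Xᵀs: Σt^2·s = 10836, Σt·s = 1710, Σs = 280.
XᵀX·[a, b, c]ᵀ = Xᵀs becomes [[3969, 631, 105]; [631, 105, 19]; [105, 19, 4]]·[a, b, c]ᵀ = [10836, 1710, 280]ᵀ.
Row-reducing yields a = 2327/796, b = -357/796, c = -917/199.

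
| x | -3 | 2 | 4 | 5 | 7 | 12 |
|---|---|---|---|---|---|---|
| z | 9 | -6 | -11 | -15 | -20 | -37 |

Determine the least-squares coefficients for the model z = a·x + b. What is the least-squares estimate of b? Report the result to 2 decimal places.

Compute the Gram sums: Σx·x = 247, Σx = 27, Σ1 = 6.
For Aᵀz: Σx·z = -742, Σz = -80.
det = 247·6 − 27² = 753.
a = ((-742)·6 − 27·(-80))/753 = -764/251; b = (247·(-80) − 27·(-742))/753 = 274/753.

b = 0.36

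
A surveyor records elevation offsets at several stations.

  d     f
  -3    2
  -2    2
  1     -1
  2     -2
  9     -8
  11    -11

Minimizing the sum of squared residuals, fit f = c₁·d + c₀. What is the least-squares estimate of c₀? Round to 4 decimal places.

With design matrix X, XᵀX = [[220, 18]; [18, 6]] and Xᵀf = [-208, -18]ᵀ.
det = 220·6 − 18² = 996.
c₁ = ((-208)·6 − 18·(-18))/996 = -77/83; c₀ = (220·(-18) − 18·(-208))/996 = -18/83.

c₀ = -0.2169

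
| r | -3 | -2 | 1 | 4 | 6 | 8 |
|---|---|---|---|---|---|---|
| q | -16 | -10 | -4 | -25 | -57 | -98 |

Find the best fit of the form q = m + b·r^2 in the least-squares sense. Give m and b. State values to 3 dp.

Sums needed: Σ1 = 6, Σr^2 = 130, Σr^2·r^2 = 5746.
Moment sums: Σq = -210, Σr^2·q = -8912.
MᵀM·[m, b]ᵀ = Mᵀq becomes [[6, 130]; [130, 5746]]·[m, b]ᵀ = [-210, -8912]ᵀ.
Δ = 6·5746 − 130² = 17576.
m = ((-210)·5746 − 130·(-8912))/17576 = -925/338; b = (6·(-8912) − 130·(-210))/17576 = -6543/4394.

m = -2.737, b = -1.489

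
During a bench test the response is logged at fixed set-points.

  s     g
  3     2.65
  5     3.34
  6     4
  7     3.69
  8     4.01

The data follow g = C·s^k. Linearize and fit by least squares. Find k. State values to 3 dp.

k = 0.426

Taking logs, ln g = k·ln s + ln C, so regress ln g on ln s.
XᵀX = [[15.1183, 8.5252]; [8.5252, 5]], rhs = [10.9240, 6.2612]ᵀ  (here Σln s = 8.5252, Σ(ln s)² = 15.1183, Σln g = 6.2612, Σln s·ln g = 10.9240).
Δ = 15.1183·5 − (8.5252)² = 2.9130; k = (10.9240·5 − 8.5252·6.2612)/2.9130 = 0.42640, ln C = (15.1183·6.2612 − 8.5252·10.9240)/2.9130 = 0.52522.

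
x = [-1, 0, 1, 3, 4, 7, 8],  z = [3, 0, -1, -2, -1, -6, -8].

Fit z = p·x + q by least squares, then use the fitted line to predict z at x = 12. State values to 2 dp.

With design matrix M, MᵀM = [[140, 22]; [22, 7]] and Mᵀz = [-120, -15]ᵀ.
det = 140·7 − 22² = 496.
p = ((-120)·7 − 22·(-15))/496 = -255/248; q = (140·(-15) − 22·(-120))/496 = 135/124.
At x = 12: ẑ = (-255/248)·(12) + (135/124)·(1) = -45/4.

ẑ = -11.25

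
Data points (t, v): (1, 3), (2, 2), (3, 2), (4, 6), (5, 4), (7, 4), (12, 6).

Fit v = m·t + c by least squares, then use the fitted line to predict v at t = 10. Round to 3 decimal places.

AᵀA·[m, c]ᵀ = Aᵀv reads: 248·m + 34·c = 157;  34·m + 7·c = 27.
Eliminating c: 7·(row 1) − 34·(row 2) gives 580·m = 7·157 − 34·27 = 181, so m = 181/580.
Then c = (27 − 34·(181/580))/7 = 679/290.
At t = 10: v̂ = (181/580)·(10) + (679/290)·(1) = 792/145.

v̂ = 5.462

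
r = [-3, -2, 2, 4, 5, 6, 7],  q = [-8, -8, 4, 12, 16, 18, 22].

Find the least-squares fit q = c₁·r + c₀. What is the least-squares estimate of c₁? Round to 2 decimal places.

c₁ = 3.13

Entries of AᵀA: Σr·r = 143, Σr = 19, Σ1 = 7.
Moment sums: Σr·q = 438, Σq = 56.
Normal equations: [[143, 19]; [19, 7]]·[c₁, c₀]ᵀ = [438, 56]ᵀ.
det = 143·7 − 19² = 640.
c₁ = (438·7 − 19·56)/640 = 1001/320; c₀ = (143·56 − 19·438)/640 = -157/320.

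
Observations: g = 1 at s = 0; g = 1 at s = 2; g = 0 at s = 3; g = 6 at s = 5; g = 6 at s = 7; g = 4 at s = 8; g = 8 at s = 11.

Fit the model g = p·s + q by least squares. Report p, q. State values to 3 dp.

Sums needed: Σs·s = 272, Σs = 36, Σ1 = 7.
Right-hand side: Σs·g = 194, Σg = 26.
Δ = 272·7 − 36² = 608.
p = (194·7 − 36·26)/608 = 211/304; q = (272·26 − 36·194)/608 = 11/76.

p = 0.694, q = 0.145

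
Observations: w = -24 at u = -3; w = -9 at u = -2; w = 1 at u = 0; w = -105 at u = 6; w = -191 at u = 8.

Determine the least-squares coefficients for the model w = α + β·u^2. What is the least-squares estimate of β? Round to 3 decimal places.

β = -3.013

MᵀM·[α, β]ᵀ = Mᵀw reads: 5·α + 113·β = -328;  113·α + 5489·β = -16256.
Δ = 5·5489 − 113² = 14676.
α = ((-328)·5489 − 113·(-16256))/14676 = 9134/3669; β = (5·(-16256) − 113·(-328))/14676 = -11054/3669.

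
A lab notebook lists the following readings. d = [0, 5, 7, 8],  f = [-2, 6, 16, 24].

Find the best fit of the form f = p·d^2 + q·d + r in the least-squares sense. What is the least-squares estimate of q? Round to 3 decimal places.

From the data, Σd^2·d^2 = 7122, Σd^2·d = 980, Σd^2 = 138, Σd·d = 138, Σd = 20, Σ1 = 4.
And Σd^2·f = 2470, Σd·f = 334, Σf = 44.
Normal equations: [[7122, 980, 138]; [980, 138, 20]; [138, 20, 4]]·[p, q, r]ᵀ = [2470, 334, 44]ᵀ.
Inverting the 3×3 Gram matrix, [p, q, r]ᵀ = [1558/2809, -3463/2809, -5537/2809]ᵀ.

q = -1.233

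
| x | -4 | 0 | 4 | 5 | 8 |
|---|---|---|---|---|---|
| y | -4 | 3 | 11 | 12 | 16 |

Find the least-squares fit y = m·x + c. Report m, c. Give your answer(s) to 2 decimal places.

m = 1.71, c = 3.15

The normal system AᵀA·[m, c]ᵀ = Aᵀy is [[121, 13]; [13, 5]]·[m, c]ᵀ = [248, 38]ᵀ.
Eliminating c: 5·(row 1) − 13·(row 2) gives 436·m = 5·248 − 13·38 = 746, so m = 373/218.
Then c = (38 − 13·(373/218))/5 = 687/218.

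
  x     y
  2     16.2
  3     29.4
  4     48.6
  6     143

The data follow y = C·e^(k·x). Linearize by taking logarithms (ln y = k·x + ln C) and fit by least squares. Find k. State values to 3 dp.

With ln yᵢ as the transformed response and xᵢ as the regressor:
Σx = 15.0000, Σ(x)² = 65.0000, Σln y = 15.0125, Σx·ln y = 61.0246.
Equations: 65.0000·k + 15.0000·ln C = 61.0246;  15.0000·k + 4·ln C = 15.0125.
Solving (det = 35.0000): k = 0.54032, ln C = 1.72692.

k = 0.540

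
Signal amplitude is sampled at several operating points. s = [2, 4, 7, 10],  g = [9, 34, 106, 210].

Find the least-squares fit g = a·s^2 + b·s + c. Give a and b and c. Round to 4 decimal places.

a = 1.9731, b = 1.5558, c = -2.5591

The normal equations are: 12673·a + 1415·b + 169·c = 26774;  1415·a + 169·b + 23·c = 2996;  169·a + 23·b + 4·c = 359.
(Σs^2·s^2 = 12673, Σs^2·s = 1415, Σs^2 = 169, Σs·s = 169, Σs = 23, Σ1 = 4, Σs^2·g = 26774, Σs·g = 2996, Σg = 359.)
Row-reducing yields a = 3007/1524, b = 2371/1524, c = -325/127.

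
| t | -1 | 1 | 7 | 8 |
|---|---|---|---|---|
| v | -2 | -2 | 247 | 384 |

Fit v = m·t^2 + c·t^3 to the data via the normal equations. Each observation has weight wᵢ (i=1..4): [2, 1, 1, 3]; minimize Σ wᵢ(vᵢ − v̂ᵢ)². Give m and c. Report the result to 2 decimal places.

MᵀWM·[m, c]ᵀ = MᵀWv reads: 14692·m + 115110·c = 85825;  115110·m + 904084·c = 674547.
Δ = 14692·904084 − 115110² = 32490028.
m = (85825·904084 − 115110·674547)/32490028 = -27047935/16245014; c = (14692·674547 − 115110·85825)/32490028 = 15564387/16245014.

m = -1.66, c = 0.96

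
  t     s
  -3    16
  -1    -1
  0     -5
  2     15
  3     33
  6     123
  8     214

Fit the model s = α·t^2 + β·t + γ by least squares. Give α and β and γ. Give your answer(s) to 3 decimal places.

From the data, Σt^2·t^2 = 5571, Σt^2·t = 735, Σt^2 = 123, Σt·t = 123, Σt = 15, Σ1 = 7.
For Xᵀs: Σt^2·s = 18624, Σt·s = 2532, Σs = 395.
So XᵀX·[α, β, γ]ᵀ = Xᵀs: [[5571, 735, 123]; [735, 123, 15]; [123, 15, 7]]·[α, β, γ]ᵀ = [18624, 2532, 395]ᵀ.
Inverting the 3×3 Gram matrix, [α, β, γ]ᵀ = [25947/8512, 23283/8512, -671/224]ᵀ.

α = 3.048, β = 2.735, γ = -2.996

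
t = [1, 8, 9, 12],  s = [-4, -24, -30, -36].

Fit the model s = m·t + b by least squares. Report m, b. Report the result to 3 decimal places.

m = -2.969, b = -1.231

The normal equations are: 290·m + 30·b = -898;  30·m + 4·b = -94.
Δ = 290·4 − 30² = 260.
m = ((-898)·4 − 30·(-94))/260 = -193/65; b = (290·(-94) − 30·(-898))/260 = -16/13.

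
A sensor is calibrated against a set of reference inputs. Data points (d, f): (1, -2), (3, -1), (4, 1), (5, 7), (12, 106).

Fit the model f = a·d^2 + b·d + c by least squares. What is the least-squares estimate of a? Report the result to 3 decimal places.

a = 1.085

The normal equations are: 21699·a + 1945·b + 195·c = 15444;  1945·a + 195·b + 25·c = 1306;  195·a + 25·b + 5·c = 111.
Solving the 3×3 system (Gaussian elimination) gives a = 2479/2284, b = -49239/11420, c = 8157/5710.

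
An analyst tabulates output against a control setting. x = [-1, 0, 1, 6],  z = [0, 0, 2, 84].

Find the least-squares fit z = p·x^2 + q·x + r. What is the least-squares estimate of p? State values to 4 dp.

Entries of AᵀA: Σx^2·x^2 = 1298, Σx^2·x = 216, Σx^2 = 38, Σx·x = 38, Σx = 6, Σ1 = 4.
For Aᵀz: Σx^2·z = 3026, Σx·z = 506, Σz = 86.
Solving the 3×3 system (Gaussian elimination) gives p = 2059/946, q = 1009/946, r = -735/946.

p = 2.1765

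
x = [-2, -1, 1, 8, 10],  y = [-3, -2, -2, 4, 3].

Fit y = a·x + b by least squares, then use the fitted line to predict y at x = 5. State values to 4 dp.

ŷ = 1.0303

Forming AᵀA = [[170, 16]; [16, 5]] and Aᵀy = [68, 0]ᵀ gives AᵀA·[a, b]ᵀ = Aᵀy.
Δ = 170·5 − 16² = 594.
a = (68·5 − 16·0)/594 = 170/297; b = (170·0 − 16·68)/594 = -544/297.
At x = 5: ŷ = (170/297)·(5) + (-544/297)·(1) = 34/33.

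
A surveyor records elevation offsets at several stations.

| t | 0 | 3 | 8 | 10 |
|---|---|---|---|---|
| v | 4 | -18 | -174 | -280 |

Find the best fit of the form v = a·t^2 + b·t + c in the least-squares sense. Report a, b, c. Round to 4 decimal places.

a = -3.0299, b = 1.9458, c = 3.8270

Forming XᵀX = [[14177, 1539, 173]; [1539, 173, 21]; [173, 21, 4]] and Xᵀv = [-39298, -4246, -468]ᵀ gives XᵀX·[a, b, c]ᵀ = Xᵀv.
Inverting the 3×3 Gram matrix, [a, b, c]ᵀ = [-13483/4450, 8659/4450, 1703/445]ᵀ.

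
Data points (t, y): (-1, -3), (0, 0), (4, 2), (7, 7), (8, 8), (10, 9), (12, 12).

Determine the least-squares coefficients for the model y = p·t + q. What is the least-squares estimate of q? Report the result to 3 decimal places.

Forming AᵀA = [[374, 40]; [40, 7]] and Aᵀy = [358, 35]ᵀ gives AᵀA·[p, q]ᵀ = Aᵀy.
det = 374·7 − 40² = 1018.
p = (358·7 − 40·35)/1018 = 553/509; q = (374·35 − 40·358)/1018 = -615/509.

q = -1.208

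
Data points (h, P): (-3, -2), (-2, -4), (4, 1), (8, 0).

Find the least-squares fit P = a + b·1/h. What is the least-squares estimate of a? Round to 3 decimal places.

With design matrix M, MᵀM = [[4, -11/24]; [-11/24, 253/576]] and MᵀP = [-5, 35/12]ᵀ.
Determinant 4·(253/576) − (-11/24)² = 99/64.
a = ((-5)·(253/576) − (-11/24)·(35/12))/(99/64) = -5/9; b = (4·(35/12) − (-11/24)·(-5))/(99/64) = 200/33.

a = -0.556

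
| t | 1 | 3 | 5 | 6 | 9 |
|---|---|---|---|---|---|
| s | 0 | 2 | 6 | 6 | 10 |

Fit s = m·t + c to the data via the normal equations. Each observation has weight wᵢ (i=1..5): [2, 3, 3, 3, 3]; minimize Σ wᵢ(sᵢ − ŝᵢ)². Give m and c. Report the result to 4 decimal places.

m = 1.2731, c = -1.3138

Sums needed: Σwᵢ·t·t = 455, Σwᵢ·t = 71, Σwᵢ·1 = 14.
For MᵀWs: Σwᵢ·t·s = 486, Σwᵢ·s = 72.
MᵀWM·[m, c]ᵀ = MᵀWs becomes [[455, 71]; [71, 14]]·[m, c]ᵀ = [486, 72]ᵀ.
det = 455·14 − 71² = 1329.
m = (486·14 − 71·72)/1329 = 564/443; c = (455·72 − 71·486)/1329 = -582/443.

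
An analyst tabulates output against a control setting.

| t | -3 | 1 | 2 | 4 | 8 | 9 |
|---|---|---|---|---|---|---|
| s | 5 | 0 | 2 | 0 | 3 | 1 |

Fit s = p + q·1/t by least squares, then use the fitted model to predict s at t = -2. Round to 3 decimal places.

ŝ = 4.332

Forming AᵀA = [[6, 119/72]; [119/72, 7525/5184]] and Aᵀs = [11, -13/72]ᵀ gives AᵀA·[p, q]ᵀ = Aᵀs.
Eliminating q: (7525/5184)·(row 1) − (119/72)·(row 2) gives (30989/5184)·p = (7525/5184)·11 − (119/72)·(-13/72) = 42161/2592, so p = 634/233.
Then q = ((-13/72) − (119/72)·(634/233))/(7525/5184) = -5256/1631.
At t = -2: ŝ = (634/233)·(1) + (-5256/1631)·(-1/2) = 7066/1631.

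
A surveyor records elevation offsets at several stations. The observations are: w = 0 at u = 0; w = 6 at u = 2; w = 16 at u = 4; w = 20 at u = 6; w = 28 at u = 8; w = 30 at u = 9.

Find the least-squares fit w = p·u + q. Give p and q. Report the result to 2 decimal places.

From the data, Σu·u = 201, Σu = 29, Σ1 = 6.
Right-hand side: Σu·w = 690, Σw = 100.
MᵀM·[p, q]ᵀ = Mᵀw becomes [[201, 29]; [29, 6]]·[p, q]ᵀ = [690, 100]ᵀ.
Δ = 201·6 − 29² = 365.
p = (690·6 − 29·100)/365 = 248/73; q = (201·100 − 29·690)/365 = 18/73.

p = 3.40, q = 0.25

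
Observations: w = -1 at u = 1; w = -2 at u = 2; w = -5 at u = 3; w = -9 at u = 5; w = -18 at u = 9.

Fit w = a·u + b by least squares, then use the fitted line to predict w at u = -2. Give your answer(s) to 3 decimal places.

The normal system MᵀM·[a, b]ᵀ = Mᵀw is [[120, 20]; [20, 5]]·[a, b]ᵀ = [-227, -35]ᵀ.
Δ = 120·5 − 20² = 200.
a = ((-227)·5 − 20·(-35))/200 = -87/40; b = (120·(-35) − 20·(-227))/200 = 17/10.
At u = -2: ŵ = (-87/40)·(-2) + (17/10)·(1) = 121/20.

ŵ = 6.050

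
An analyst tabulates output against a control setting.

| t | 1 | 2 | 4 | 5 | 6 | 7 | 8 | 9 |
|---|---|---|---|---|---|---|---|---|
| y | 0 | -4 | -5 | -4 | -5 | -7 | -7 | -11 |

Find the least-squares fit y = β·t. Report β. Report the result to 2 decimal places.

With design matrix X, XᵀX = [[276]] and Xᵀy = [-282]ᵀ.
Hence β = -282 / 276 ≈ -1.02174.

β = -1.02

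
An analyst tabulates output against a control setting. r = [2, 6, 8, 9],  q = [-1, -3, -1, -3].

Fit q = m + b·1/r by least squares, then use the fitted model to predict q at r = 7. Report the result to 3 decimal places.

Setting ∂/∂m … = 0 gives: 4·m + (65/72)·b = -8;  (65/72)·m + (1585/5184)·b = -35/24.
det = 4·(1585/5184) − (65/72)² = 235/576.
m = ((-8)·(1585/5184) − (65/72)·(-35/24))/(235/576) = -1171/423; b = (4·(-35/24) − (65/72)·(-8))/(235/576) = 160/47.
At r = 7: q̂ = (-1171/423)·(1) + (160/47)·(1/7) = -6757/2961.

q̂ = -2.282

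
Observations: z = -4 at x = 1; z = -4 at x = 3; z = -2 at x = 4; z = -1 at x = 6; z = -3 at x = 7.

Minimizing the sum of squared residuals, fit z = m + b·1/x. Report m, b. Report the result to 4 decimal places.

m = -1.9543, b = -2.2338

Forming MᵀM = [[5, 53/28]; [53/28, 8621/7056]] and Mᵀz = [-14, -45/7]ᵀ gives MᵀM·[m, b]ᵀ = Mᵀz.
Determinant 5·(8621/7056) − (53/28)² = 1114/441.
m = ((-14)·(8621/7056) − (53/28)·(-45/7))/(1114/441) = -17417/8912; b = (5·(-45/7) − (53/28)·(-14))/(1114/441) = -4977/2228.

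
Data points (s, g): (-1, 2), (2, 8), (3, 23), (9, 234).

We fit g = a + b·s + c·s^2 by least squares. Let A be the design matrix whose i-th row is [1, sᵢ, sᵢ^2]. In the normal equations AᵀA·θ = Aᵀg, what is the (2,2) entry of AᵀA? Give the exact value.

95

Row 2 ↔ basis s, column 2 ↔ basis s, so (AᵀA)_{2,2} = Σᵢ (s)·(s) = (-1)·(-1) + (2)·(2) + (3)·(3) + (9)·(9) = 95.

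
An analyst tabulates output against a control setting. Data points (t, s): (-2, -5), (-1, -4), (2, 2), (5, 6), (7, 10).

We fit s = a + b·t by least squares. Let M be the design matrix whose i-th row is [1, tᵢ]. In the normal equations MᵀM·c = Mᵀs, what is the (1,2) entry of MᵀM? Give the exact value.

Row 1 ↔ basis 1, column 2 ↔ basis t, so (MᵀM)_{1,2} = Σᵢ t = (1)·(-2) + (1)·(-1) + (1)·(2) + (1)·(5) + (1)·(7) = 11.

11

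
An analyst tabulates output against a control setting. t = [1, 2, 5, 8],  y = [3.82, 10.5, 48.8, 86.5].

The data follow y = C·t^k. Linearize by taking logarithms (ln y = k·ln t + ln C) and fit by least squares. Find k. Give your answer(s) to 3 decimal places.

Taking logs, ln y = k·ln t + ln C, so regress ln y on ln t.
Σln t = 4.3820, Σ(ln t)² = 7.3948, Σln y = 12.0395, Σln t·ln y = 17.1615.
Equations: 7.3948·k + 4.3820·ln C = 17.1615;  4.3820·k + 4·ln C = 12.0395.
Slope k = (n·Σln t·ln y − Σln t·Σln y)/(n·Σ(ln t)² − (Σln t)²) = (4·17.1615 − 4.3820·12.0395)/10.3771 = 1.53112; ln C = (Σln y − k·Σln t)/n = 1.33252.

k = 1.531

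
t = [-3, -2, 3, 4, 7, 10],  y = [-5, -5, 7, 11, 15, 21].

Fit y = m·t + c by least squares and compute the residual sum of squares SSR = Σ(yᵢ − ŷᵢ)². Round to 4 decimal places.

SSR = 6.8647

Sums needed: Σt·t = 187, Σt = 19, Σ1 = 6.
Right-hand side: Σt·y = 405, Σy = 44.
So XᵀX·[m, c]ᵀ = Xᵀy: [[187, 19]; [19, 6]]·[m, c]ᵀ = [405, 44]ᵀ.
Determinant 187·6 − 19² = 761.
m = (405·6 − 19·44)/761 = 1594/761; c = (187·44 − 19·405)/761 = 533/761.
Residuals: 444/761, -1150/761, 12/761, 1462/761, -276/761, -492/761; SSR = 5224/761.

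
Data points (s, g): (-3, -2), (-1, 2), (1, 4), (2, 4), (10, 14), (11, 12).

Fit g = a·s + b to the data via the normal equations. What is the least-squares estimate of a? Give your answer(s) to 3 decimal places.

a = 1.031

MᵀM·[a, b]ᵀ = Mᵀg reads: 236·a + 20·b = 288;  20·a + 6·b = 34.
Determinant 236·6 − 20² = 1016.
a = (288·6 − 20·34)/1016 = 131/127; b = (236·34 − 20·288)/1016 = 283/127.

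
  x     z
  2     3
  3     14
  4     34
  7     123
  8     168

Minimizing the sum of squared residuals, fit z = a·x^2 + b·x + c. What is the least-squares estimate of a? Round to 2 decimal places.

Compute the Gram sums: Σx^2·x^2 = 6850, Σx^2·x = 954, Σx^2 = 142, Σx·x = 142, Σx = 24, Σ1 = 5.
Moment sums: Σx^2·z = 17461, Σx·z = 2389, Σz = 342.
MᵀM·[a, b, c]ᵀ = Mᵀz becomes [[6850, 954, 142]; [954, 142, 24]; [142, 24, 5]]·[a, b, c]ᵀ = [17461, 2389, 342]ᵀ.
Inverting the 3×3 Gram matrix, [a, b, c]ᵀ = [25/8, -31/8, -7/4]ᵀ.

a = 3.13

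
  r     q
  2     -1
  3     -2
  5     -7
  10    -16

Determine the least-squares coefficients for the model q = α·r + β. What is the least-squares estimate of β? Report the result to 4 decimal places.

β = 3.1053

With design matrix M, MᵀM = [[138, 20]; [20, 4]] and Mᵀq = [-203, -26]ᵀ.
Determinant 138·4 − 20² = 152.
α = ((-203)·4 − 20·(-26))/152 = -73/38; β = (138·(-26) − 20·(-203))/152 = 59/19.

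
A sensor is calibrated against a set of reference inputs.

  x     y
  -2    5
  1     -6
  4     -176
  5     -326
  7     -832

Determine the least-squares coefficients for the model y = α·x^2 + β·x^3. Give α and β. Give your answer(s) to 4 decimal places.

The normal equations are: 3299·α + 20925·β = -51720;  20925·α + 137435·β = -337436.
det = 3299·137435 − 20925² = 15542440.
α = ((-51720)·137435 − 20925·(-337436))/15542440 = -2364495/777122; β = (3299·(-337436) − 20925·(-51720))/15542440 = -7740091/3885610.

α = -3.0426, β = -1.9920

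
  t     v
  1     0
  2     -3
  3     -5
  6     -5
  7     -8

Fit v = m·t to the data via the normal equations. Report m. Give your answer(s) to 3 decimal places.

m = -1.081

The normal equations are: 99·m = -107.
(Σt·t = 99, Σt·v = -107.)
Hence m = -107 / 99 ≈ -1.08081.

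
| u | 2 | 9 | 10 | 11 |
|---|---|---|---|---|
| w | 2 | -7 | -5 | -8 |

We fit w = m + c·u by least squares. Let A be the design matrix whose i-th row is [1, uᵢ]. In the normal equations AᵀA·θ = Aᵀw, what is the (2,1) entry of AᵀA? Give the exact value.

Row 2 ↔ basis u, column 1 ↔ basis 1, so (AᵀA)_{2,1} = Σᵢ u = (2)·(1) + (9)·(1) + (10)·(1) + (11)·(1) = 32.

32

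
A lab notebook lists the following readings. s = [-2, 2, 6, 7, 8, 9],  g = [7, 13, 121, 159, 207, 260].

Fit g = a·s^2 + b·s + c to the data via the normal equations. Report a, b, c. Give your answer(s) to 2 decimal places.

With design matrix X, XᵀX = [[14386, 1800, 238]; [1800, 238, 30]; [238, 30, 6]] and Xᵀg = [46535, 5847, 767]ᵀ.
Solving the 3×3 system (Gaussian elimination) gives a = 142814/47317, b = 91878/47317, c = -151311/94634.

a = 3.02, b = 1.94, c = -1.60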